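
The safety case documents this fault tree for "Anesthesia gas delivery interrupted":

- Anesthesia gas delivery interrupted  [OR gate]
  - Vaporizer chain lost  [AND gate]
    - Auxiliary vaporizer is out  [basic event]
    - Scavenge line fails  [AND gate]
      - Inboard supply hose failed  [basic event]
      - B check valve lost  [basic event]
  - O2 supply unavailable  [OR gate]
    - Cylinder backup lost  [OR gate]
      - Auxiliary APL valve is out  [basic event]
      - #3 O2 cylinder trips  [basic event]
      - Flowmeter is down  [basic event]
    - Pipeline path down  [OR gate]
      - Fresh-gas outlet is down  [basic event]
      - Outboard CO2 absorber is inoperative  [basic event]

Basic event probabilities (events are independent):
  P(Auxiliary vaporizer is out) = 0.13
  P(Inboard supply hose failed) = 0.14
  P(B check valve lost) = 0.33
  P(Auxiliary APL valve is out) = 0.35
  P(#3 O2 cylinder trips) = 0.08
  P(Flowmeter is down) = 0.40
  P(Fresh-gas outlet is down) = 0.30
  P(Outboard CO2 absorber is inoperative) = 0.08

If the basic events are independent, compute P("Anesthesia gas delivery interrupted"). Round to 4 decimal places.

0.7703

P(Scavenge line fails) [AND] = 0.14 × 0.33 = 0.046200
P(Vaporizer chain lost) [AND] = 0.13 × 0.046200 = 0.006006
P(Cylinder backup lost) [OR] = 1 − (1−0.35) × (1−0.08) × (1−0.40) = 0.641200
P(Pipeline path down) [OR] = 1 − (1−0.30) × (1−0.08) = 0.356000
P(O2 supply unavailable) [OR] = 1 − (1−0.641200) × (1−0.356000) = 0.768933
P(Anesthesia gas delivery interrupted) [OR] = 1 − (1−0.006006) × (1−0.768933) = 0.770321
Rounded to 4 decimal places: P(Anesthesia gas delivery interrupted) ≈ 0.7703.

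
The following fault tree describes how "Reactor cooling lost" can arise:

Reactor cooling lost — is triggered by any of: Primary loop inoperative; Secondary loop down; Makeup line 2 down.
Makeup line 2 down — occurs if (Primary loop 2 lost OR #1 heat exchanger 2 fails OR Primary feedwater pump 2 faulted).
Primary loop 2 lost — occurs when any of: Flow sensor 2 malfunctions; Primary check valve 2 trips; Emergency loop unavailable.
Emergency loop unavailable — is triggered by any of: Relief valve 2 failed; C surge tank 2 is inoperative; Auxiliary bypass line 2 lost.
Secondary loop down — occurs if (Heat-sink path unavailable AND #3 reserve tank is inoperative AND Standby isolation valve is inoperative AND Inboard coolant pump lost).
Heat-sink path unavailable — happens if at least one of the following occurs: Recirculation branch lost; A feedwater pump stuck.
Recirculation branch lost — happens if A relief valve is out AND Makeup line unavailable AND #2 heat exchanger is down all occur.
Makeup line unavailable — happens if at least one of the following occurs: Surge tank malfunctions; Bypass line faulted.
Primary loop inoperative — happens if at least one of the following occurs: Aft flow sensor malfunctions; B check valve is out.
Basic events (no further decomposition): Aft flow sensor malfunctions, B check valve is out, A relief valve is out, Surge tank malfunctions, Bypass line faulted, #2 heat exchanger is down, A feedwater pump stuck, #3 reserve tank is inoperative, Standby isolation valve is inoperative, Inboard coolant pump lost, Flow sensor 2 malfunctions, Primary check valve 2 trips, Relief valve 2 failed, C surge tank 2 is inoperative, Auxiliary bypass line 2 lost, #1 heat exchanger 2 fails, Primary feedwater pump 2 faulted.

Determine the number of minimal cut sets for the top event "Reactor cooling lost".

Primary loop inoperative [OR]: union of children's cut sets → 2 cut set(s).
Makeup line unavailable [OR]: union of children's cut sets → 2 cut set(s).
Recirculation branch lost [AND]: one cut set from each child combined → 1 × 2 × 1 = 2 cut set(s).
Heat-sink path unavailable [OR]: union of children's cut sets → 3 cut set(s).
Secondary loop down [AND]: one cut set from each child combined → 3 × 1 × 1 × 1 = 3 cut set(s).
Emergency loop unavailable [OR]: union of children's cut sets → 3 cut set(s).
Primary loop 2 lost [OR]: union of children's cut sets → 5 cut set(s).
Makeup line 2 down [OR]: union of children's cut sets → 7 cut set(s).
Reactor cooling lost [OR]: union of children's cut sets → 12 cut set(s).

12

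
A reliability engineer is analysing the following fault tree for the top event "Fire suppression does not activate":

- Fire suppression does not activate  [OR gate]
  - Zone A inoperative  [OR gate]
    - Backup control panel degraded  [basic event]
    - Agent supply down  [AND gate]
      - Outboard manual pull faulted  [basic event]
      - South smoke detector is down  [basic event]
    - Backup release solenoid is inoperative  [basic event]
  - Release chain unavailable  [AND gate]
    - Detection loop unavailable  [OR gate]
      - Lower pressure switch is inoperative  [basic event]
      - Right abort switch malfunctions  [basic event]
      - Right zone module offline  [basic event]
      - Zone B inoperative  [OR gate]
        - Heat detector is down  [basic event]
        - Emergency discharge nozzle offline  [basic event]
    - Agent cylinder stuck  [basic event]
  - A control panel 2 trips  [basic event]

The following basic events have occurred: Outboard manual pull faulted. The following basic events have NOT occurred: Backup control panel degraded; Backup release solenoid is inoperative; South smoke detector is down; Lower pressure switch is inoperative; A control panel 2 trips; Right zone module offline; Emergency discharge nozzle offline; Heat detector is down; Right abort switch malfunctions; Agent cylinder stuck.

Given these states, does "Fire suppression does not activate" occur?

Agent supply down [AND]: Outboard manual pull faulted=occurs, South smoke detector is down=not → not all inputs occur → does not occur.
Zone A inoperative [OR]: Backup control panel degraded=not, Agent supply down=not, Backup release solenoid is inoperative=not → no input occurs → does not occur.
Zone B inoperative [OR]: Heat detector is down=not, Emergency discharge nozzle offline=not → no input occurs → does not occur.
Detection loop unavailable [OR]: Lower pressure switch is inoperative=not, Right abort switch malfunctions=not, Right zone module offline=not, Zone B inoperative=not → no input occurs → does not occur.
Release chain unavailable [AND]: Detection loop unavailable=not, Agent cylinder stuck=not → not all inputs occur → does not occur.
Fire suppression does not activate [OR]: Zone A inoperative=not, Release chain unavailable=not, A control panel 2 trips=not → no input occurs → does not occur.

No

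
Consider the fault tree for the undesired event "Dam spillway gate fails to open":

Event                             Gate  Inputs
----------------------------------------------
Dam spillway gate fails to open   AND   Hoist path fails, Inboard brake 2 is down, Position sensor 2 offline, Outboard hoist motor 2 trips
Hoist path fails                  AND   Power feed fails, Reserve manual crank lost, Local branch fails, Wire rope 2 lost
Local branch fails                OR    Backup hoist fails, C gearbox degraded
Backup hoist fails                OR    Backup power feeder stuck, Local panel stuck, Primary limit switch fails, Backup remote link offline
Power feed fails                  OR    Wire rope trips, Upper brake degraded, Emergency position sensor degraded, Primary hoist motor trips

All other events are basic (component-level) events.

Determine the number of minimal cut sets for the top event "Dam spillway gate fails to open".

20

Power feed fails [OR]: union of children's cut sets → 4 cut set(s).
Backup hoist fails [OR]: union of children's cut sets → 4 cut set(s).
Local branch fails [OR]: union of children's cut sets → 5 cut set(s).
Hoist path fails [AND]: one cut set from each child combined → 4 × 1 × 5 × 1 = 20 cut set(s).
Dam spillway gate fails to open [AND]: one cut set from each child combined → 20 × 1 × 1 × 1 = 20 cut set(s).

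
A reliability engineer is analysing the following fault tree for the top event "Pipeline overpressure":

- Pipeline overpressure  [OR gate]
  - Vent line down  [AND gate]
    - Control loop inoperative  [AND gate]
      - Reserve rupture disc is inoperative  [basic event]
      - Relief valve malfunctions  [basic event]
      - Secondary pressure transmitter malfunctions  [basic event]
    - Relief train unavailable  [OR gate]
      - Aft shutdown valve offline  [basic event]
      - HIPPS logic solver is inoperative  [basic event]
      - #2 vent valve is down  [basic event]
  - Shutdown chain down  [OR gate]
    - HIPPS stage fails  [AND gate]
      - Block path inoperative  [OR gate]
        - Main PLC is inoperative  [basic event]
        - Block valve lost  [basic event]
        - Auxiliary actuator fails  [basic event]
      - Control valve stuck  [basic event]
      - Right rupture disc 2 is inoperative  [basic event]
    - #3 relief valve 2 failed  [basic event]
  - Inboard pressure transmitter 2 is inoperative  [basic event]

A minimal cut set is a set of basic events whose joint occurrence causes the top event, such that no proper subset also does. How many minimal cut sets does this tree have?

8

Control loop inoperative [AND]: one cut set from each child combined → 1 × 1 × 1 = 1 cut set(s).
Relief train unavailable [OR]: union of children's cut sets → 3 cut set(s).
Vent line down [AND]: one cut set from each child combined → 1 × 3 = 3 cut set(s).
Block path inoperative [OR]: union of children's cut sets → 3 cut set(s).
HIPPS stage fails [AND]: one cut set from each child combined → 3 × 1 × 1 = 3 cut set(s).
Shutdown chain down [OR]: union of children's cut sets → 4 cut set(s).
Pipeline overpressure [OR]: union of children's cut sets → 8 cut set(s).
Minimal cut sets: {Aft shutdown valve offline, Relief valve malfunctions, Reserve rupture disc is inoperative, Secondary pressure transmitter malfunctions}; {HIPPS logic solver is inoperative, Relief valve malfunctions, Reserve rupture disc is inoperative, Secondary pressure transmitter malfunctions}; {#2 vent valve is down, Relief valve malfunctions, Reserve rupture disc is inoperative, Secondary pressure transmitter malfunctions}; {Control valve stuck, Main PLC is inoperative, Right rupture disc 2 is inoperative}; {Block valve lost, Control valve stuck, Right rupture disc 2 is inoperative}; {Auxiliary actuator fails, Control valve stuck, Right rupture disc 2 is inoperative}; {#3 relief valve 2 failed}; {Inboard pressure transmitter 2 is inoperative}.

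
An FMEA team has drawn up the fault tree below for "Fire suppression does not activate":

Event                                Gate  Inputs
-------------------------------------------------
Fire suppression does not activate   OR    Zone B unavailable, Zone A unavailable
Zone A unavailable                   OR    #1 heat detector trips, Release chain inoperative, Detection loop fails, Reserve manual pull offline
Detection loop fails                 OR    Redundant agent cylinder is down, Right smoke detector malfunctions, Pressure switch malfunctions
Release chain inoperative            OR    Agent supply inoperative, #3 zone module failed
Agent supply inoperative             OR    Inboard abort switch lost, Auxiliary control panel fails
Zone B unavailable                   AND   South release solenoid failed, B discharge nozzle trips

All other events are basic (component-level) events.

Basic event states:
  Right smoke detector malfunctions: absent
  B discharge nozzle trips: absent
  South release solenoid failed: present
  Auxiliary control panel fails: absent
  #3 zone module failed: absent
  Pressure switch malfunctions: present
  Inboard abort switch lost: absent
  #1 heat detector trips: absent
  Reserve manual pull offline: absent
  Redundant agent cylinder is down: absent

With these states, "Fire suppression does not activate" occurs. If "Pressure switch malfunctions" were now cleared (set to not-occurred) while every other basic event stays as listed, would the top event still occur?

Counterfactual: set "Pressure switch malfunctions" to not occurred.
Zone B unavailable [AND]: South release solenoid failed=occurs, B discharge nozzle trips=not → not all inputs occur → does not occur.
Agent supply inoperative [OR]: Inboard abort switch lost=not, Auxiliary control panel fails=not → no input occurs → does not occur.
Release chain inoperative [OR]: Agent supply inoperative=not, #3 zone module failed=not → no input occurs → does not occur.
Detection loop fails [OR]: Redundant agent cylinder is down=not, Right smoke detector malfunctions=not, Pressure switch malfunctions=not → no input occurs → does not occur.
Zone A unavailable [OR]: #1 heat detector trips=not, Release chain inoperative=not, Detection loop fails=not, Reserve manual pull offline=not → no input occurs → does not occur.
Fire suppression does not activate [OR]: Zone B unavailable=not, Zone A unavailable=not → no input occurs → does not occur.

No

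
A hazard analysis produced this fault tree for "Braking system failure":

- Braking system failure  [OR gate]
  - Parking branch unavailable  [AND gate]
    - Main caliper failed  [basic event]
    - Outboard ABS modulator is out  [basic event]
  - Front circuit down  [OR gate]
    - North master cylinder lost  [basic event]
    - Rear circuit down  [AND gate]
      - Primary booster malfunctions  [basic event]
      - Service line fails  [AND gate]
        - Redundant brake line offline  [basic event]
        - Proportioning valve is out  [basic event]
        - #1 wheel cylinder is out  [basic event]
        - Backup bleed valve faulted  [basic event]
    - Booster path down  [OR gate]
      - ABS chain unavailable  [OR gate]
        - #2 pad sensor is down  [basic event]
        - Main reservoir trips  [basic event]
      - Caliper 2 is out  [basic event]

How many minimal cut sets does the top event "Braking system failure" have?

6

Parking branch unavailable [AND]: one cut set from each child combined → 1 × 1 = 1 cut set(s).
Service line fails [AND]: one cut set from each child combined → 1 × 1 × 1 × 1 = 1 cut set(s).
Rear circuit down [AND]: one cut set from each child combined → 1 × 1 = 1 cut set(s).
ABS chain unavailable [OR]: union of children's cut sets → 2 cut set(s).
Booster path down [OR]: union of children's cut sets → 3 cut set(s).
Front circuit down [OR]: union of children's cut sets → 5 cut set(s).
Braking system failure [OR]: union of children's cut sets → 6 cut set(s).
Minimal cut sets: {Main caliper failed, Outboard ABS modulator is out}; {North master cylinder lost}; {#1 wheel cylinder is out, Backup bleed valve faulted, Primary booster malfunctions, Proportioning valve is out, Redundant brake line offline}; {#2 pad sensor is down}; {Main reservoir trips}; {Caliper 2 is out}.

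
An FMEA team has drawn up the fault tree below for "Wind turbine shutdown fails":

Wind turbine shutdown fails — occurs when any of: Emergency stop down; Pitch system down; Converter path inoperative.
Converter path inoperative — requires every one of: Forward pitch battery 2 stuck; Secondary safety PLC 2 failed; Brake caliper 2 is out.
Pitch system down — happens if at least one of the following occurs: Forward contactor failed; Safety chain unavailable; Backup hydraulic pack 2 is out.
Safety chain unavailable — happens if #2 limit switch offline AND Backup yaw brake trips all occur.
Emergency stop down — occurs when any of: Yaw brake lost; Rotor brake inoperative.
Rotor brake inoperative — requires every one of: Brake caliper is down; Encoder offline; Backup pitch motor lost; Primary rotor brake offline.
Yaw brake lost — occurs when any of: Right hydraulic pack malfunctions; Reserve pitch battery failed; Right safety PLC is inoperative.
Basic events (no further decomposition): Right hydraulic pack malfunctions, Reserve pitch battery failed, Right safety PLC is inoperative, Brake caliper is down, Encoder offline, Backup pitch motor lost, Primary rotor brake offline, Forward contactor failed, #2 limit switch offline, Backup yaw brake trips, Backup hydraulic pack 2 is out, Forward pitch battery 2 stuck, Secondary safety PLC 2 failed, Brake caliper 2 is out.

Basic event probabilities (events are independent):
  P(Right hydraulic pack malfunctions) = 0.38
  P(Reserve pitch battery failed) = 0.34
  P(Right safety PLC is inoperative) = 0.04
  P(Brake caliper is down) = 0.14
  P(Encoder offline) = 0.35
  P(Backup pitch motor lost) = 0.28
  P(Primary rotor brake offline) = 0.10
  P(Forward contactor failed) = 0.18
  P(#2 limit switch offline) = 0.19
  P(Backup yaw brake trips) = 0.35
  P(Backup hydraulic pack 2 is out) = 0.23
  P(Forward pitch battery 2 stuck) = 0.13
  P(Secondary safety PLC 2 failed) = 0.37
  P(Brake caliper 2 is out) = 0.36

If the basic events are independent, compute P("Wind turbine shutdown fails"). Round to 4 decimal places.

P(Yaw brake lost) [OR] = 1 − (1−0.38) × (1−0.34) × (1−0.04) = 0.607168
P(Rotor brake inoperative) [AND] = 0.14 × 0.35 × 0.28 × 0.10 = 0.001372
P(Emergency stop down) [OR] = 1 − (1−0.607168) × (1−0.001372) = 0.607707
P(Safety chain unavailable) [AND] = 0.19 × 0.35 = 0.066500
P(Pitch system down) [OR] = 1 − (1−0.18) × (1−0.066500) × (1−0.23) = 0.410588
P(Converter path inoperative) [AND] = 0.13 × 0.37 × 0.36 = 0.017316
P(Wind turbine shutdown fails) [OR] = 1 − (1−0.607707) × (1−0.410588) × (1−0.017316) = 0.772782
Rounded to 4 decimal places: P(Wind turbine shutdown fails) ≈ 0.7728.

0.7728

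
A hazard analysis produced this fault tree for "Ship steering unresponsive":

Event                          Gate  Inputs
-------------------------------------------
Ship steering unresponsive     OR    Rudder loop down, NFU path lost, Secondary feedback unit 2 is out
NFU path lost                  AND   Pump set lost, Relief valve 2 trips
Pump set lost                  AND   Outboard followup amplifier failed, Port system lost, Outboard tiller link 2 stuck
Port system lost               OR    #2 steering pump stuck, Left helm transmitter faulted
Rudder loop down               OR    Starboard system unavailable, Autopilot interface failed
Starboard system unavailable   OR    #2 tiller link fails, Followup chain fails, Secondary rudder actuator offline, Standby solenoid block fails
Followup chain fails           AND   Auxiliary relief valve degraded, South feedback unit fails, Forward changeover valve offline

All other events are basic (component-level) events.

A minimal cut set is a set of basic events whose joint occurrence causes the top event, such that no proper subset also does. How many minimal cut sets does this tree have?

8

Followup chain fails [AND]: one cut set from each child combined → 1 × 1 × 1 = 1 cut set(s).
Starboard system unavailable [OR]: union of children's cut sets → 4 cut set(s).
Rudder loop down [OR]: union of children's cut sets → 5 cut set(s).
Port system lost [OR]: union of children's cut sets → 2 cut set(s).
Pump set lost [AND]: one cut set from each child combined → 1 × 2 × 1 = 2 cut set(s).
NFU path lost [AND]: one cut set from each child combined → 2 × 1 = 2 cut set(s).
Ship steering unresponsive [OR]: union of children's cut sets → 8 cut set(s).
Minimal cut sets: {#2 tiller link fails}; {Auxiliary relief valve degraded, Forward changeover valve offline, South feedback unit fails}; {Secondary rudder actuator offline}; {Standby solenoid block fails}; {Autopilot interface failed}; {#2 steering pump stuck, Outboard followup amplifier failed, Outboard tiller link 2 stuck, Relief valve 2 trips}; {Left helm transmitter faulted, Outboard followup amplifier failed, Outboard tiller link 2 stuck, Relief valve 2 trips}; {Secondary feedback unit 2 is out}.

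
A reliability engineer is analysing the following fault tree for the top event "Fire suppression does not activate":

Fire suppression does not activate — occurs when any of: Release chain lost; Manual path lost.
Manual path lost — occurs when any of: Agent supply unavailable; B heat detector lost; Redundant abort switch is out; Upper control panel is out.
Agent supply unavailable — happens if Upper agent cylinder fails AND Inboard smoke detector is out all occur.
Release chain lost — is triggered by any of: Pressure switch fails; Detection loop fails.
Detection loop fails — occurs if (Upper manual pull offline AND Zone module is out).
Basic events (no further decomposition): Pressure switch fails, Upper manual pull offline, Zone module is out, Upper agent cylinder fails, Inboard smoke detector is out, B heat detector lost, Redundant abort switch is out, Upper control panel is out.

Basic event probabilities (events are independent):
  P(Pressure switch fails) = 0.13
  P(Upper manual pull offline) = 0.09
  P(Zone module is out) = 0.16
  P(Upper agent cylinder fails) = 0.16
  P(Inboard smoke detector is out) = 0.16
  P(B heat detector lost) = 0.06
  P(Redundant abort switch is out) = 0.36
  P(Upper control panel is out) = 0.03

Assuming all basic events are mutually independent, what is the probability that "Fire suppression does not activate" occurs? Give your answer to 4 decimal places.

0.5124

P(Detection loop fails) [AND] = 0.09 × 0.16 = 0.014400
P(Release chain lost) [OR] = 1 − (1−0.13) × (1−0.014400) = 0.142528
P(Agent supply unavailable) [AND] = 0.16 × 0.16 = 0.025600
P(Manual path lost) [OR] = 1 − (1−0.025600) × (1−0.06) × (1−0.36) × (1−0.03) = 0.431387
P(Fire suppression does not activate) [OR] = 1 − (1−0.142528) × (1−0.431387) = 0.512430
Rounded to 4 decimal places: P(Fire suppression does not activate) ≈ 0.5124.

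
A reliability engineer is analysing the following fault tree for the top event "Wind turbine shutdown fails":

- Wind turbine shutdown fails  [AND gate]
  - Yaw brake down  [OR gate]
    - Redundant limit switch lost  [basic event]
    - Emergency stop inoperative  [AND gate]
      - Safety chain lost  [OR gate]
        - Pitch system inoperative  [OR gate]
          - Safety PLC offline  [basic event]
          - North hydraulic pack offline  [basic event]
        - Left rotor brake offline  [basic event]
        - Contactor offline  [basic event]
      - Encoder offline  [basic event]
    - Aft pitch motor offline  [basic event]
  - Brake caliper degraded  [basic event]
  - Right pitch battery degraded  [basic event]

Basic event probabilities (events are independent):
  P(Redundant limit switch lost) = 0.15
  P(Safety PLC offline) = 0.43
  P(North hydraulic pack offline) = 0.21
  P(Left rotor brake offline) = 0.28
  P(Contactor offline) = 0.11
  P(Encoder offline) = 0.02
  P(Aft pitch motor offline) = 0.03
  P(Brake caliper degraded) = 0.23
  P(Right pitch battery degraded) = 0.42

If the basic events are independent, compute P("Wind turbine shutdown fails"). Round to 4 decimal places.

0.0181

P(Pitch system inoperative) [OR] = 1 − (1−0.43) × (1−0.21) = 0.549700
P(Safety chain lost) [OR] = 1 − (1−0.549700) × (1−0.28) × (1−0.11) = 0.711448
P(Emergency stop inoperative) [AND] = 0.711448 × 0.02 = 0.014229
P(Yaw brake down) [OR] = 1 − (1−0.15) × (1−0.014229) × (1−0.03) = 0.187232
P(Wind turbine shutdown fails) [AND] = 0.187232 × 0.23 × 0.42 = 0.018087
Rounded to 4 decimal places: P(Wind turbine shutdown fails) ≈ 0.0181.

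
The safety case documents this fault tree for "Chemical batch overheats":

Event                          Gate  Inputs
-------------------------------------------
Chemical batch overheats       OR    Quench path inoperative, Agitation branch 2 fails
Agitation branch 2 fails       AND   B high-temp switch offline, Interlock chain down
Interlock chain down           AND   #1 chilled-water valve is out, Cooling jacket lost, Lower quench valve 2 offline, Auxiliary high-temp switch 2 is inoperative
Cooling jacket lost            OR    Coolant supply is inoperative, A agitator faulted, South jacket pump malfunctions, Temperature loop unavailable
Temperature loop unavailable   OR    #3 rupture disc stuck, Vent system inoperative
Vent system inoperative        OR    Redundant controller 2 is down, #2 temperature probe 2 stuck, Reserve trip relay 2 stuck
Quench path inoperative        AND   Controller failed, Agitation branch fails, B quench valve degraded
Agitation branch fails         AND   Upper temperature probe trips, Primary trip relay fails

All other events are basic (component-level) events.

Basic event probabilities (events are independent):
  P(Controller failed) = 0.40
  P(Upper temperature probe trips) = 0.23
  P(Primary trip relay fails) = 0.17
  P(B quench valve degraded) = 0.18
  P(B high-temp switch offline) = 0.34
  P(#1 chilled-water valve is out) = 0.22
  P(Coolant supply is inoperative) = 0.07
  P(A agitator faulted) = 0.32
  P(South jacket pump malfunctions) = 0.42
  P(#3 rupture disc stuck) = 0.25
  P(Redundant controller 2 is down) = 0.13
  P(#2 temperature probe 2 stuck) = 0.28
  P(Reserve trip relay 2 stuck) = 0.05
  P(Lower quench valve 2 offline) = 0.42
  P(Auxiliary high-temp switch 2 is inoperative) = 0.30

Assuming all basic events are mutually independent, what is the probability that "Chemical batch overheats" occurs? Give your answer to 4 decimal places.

P(Agitation branch fails) [AND] = 0.23 × 0.17 = 0.039100
P(Quench path inoperative) [AND] = 0.40 × 0.039100 × 0.18 = 0.002815
P(Vent system inoperative) [OR] = 1 − (1−0.13) × (1−0.28) × (1−0.05) = 0.404920
P(Temperature loop unavailable) [OR] = 1 − (1−0.25) × (1−0.404920) = 0.553690
P(Cooling jacket lost) [OR] = 1 − (1−0.07) × (1−0.32) × (1−0.42) × (1−0.553690) = 0.836297
P(Interlock chain down) [AND] = 0.22 × 0.836297 × 0.42 × 0.30 = 0.023182
P(Agitation branch 2 fails) [AND] = 0.34 × 0.023182 = 0.007882
P(Chemical batch overheats) [OR] = 1 − (1−0.002815) × (1−0.007882) = 0.010675
Rounded to 4 decimal places: P(Chemical batch overheats) ≈ 0.0107.

0.0107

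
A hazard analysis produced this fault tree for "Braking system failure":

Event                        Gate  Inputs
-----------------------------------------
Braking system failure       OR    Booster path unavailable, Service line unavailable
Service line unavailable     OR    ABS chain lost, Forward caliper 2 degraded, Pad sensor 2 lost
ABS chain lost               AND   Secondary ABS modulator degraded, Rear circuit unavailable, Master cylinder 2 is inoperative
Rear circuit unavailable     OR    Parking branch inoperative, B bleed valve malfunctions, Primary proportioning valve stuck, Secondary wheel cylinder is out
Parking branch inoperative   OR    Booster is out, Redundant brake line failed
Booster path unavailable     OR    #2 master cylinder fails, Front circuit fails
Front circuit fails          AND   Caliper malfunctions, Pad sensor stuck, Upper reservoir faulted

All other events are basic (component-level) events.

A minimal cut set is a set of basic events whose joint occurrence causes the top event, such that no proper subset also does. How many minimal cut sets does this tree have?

9

Front circuit fails [AND]: one cut set from each child combined → 1 × 1 × 1 = 1 cut set(s).
Booster path unavailable [OR]: union of children's cut sets → 2 cut set(s).
Parking branch inoperative [OR]: union of children's cut sets → 2 cut set(s).
Rear circuit unavailable [OR]: union of children's cut sets → 5 cut set(s).
ABS chain lost [AND]: one cut set from each child combined → 1 × 5 × 1 = 5 cut set(s).
Service line unavailable [OR]: union of children's cut sets → 7 cut set(s).
Braking system failure [OR]: union of children's cut sets → 9 cut set(s).
Minimal cut sets: {#2 master cylinder fails}; {Caliper malfunctions, Pad sensor stuck, Upper reservoir faulted}; {Booster is out, Master cylinder 2 is inoperative, Secondary ABS modulator degraded}; {Master cylinder 2 is inoperative, Redundant brake line failed, Secondary ABS modulator degraded}; {B bleed valve malfunctions, Master cylinder 2 is inoperative, Secondary ABS modulator degraded}; {Master cylinder 2 is inoperative, Primary proportioning valve stuck, Secondary ABS modulator degraded}; {Master cylinder 2 is inoperative, Secondary ABS modulator degraded, Secondary wheel cylinder is out}; {Forward caliper 2 degraded}; {Pad sensor 2 lost}.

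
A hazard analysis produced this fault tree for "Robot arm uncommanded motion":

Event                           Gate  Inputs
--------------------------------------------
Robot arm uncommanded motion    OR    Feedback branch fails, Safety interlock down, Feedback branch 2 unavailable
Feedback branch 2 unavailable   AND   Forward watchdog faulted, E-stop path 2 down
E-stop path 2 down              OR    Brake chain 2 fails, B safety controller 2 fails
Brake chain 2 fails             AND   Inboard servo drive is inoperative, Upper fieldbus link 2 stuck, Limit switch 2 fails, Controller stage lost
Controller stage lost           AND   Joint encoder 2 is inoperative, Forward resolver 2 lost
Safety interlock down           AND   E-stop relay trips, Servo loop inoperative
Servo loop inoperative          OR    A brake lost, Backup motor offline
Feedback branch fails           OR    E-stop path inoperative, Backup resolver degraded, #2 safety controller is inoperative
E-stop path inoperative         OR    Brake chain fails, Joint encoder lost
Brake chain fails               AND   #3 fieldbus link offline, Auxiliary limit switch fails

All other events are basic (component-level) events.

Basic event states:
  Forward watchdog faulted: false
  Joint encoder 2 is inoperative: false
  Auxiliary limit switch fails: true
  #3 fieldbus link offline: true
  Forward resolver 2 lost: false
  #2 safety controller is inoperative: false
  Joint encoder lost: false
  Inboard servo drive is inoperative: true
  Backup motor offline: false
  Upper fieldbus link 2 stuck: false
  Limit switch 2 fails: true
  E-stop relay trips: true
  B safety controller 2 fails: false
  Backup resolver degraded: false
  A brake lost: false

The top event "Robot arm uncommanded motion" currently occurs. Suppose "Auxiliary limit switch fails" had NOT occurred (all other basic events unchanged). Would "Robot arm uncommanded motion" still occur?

No

Counterfactual: set "Auxiliary limit switch fails" to not occurred.
Brake chain fails [AND]: #3 fieldbus link offline=occurs, Auxiliary limit switch fails=not → not all inputs occur → does not occur.
E-stop path inoperative [OR]: Brake chain fails=not, Joint encoder lost=not → no input occurs → does not occur.
Feedback branch fails [OR]: E-stop path inoperative=not, Backup resolver degraded=not, #2 safety controller is inoperative=not → no input occurs → does not occur.
Servo loop inoperative [OR]: A brake lost=not, Backup motor offline=not → no input occurs → does not occur.
Safety interlock down [AND]: E-stop relay trips=occurs, Servo loop inoperative=not → not all inputs occur → does not occur.
Controller stage lost [AND]: Joint encoder 2 is inoperative=not, Forward resolver 2 lost=not → not all inputs occur → does not occur.
Brake chain 2 fails [AND]: Inboard servo drive is inoperative=occurs, Upper fieldbus link 2 stuck=not, Limit switch 2 fails=occurs, Controller stage lost=not → not all inputs occur → does not occur.
E-stop path 2 down [OR]: Brake chain 2 fails=not, B safety controller 2 fails=not → no input occurs → does not occur.
Feedback branch 2 unavailable [AND]: Forward watchdog faulted=not, E-stop path 2 down=not → not all inputs occur → does not occur.
Robot arm uncommanded motion [OR]: Feedback branch fails=not, Safety interlock down=not, Feedback branch 2 unavailable=not → no input occurs → does not occur.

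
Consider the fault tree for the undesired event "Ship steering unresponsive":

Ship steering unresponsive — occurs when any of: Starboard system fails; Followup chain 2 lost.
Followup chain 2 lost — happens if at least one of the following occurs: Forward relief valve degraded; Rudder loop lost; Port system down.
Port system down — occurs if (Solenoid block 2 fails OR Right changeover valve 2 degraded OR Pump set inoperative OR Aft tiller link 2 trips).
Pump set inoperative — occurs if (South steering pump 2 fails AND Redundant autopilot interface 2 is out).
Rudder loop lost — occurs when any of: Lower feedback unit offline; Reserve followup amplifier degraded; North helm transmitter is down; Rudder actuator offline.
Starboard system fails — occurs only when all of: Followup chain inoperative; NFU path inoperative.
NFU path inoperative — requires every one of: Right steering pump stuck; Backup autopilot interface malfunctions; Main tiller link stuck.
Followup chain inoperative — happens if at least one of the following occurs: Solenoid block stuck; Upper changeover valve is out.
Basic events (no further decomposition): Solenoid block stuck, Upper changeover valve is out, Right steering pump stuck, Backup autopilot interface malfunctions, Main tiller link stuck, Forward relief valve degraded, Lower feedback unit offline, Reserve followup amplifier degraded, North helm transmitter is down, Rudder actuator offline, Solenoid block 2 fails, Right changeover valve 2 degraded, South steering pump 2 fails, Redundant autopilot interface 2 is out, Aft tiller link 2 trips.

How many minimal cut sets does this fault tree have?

Followup chain inoperative [OR]: union of children's cut sets → 2 cut set(s).
NFU path inoperative [AND]: one cut set from each child combined → 1 × 1 × 1 = 1 cut set(s).
Starboard system fails [AND]: one cut set from each child combined → 2 × 1 = 2 cut set(s).
Rudder loop lost [OR]: union of children's cut sets → 4 cut set(s).
Pump set inoperative [AND]: one cut set from each child combined → 1 × 1 = 1 cut set(s).
Port system down [OR]: union of children's cut sets → 4 cut set(s).
Followup chain 2 lost [OR]: union of children's cut sets → 9 cut set(s).
Ship steering unresponsive [OR]: union of children's cut sets → 11 cut set(s).

11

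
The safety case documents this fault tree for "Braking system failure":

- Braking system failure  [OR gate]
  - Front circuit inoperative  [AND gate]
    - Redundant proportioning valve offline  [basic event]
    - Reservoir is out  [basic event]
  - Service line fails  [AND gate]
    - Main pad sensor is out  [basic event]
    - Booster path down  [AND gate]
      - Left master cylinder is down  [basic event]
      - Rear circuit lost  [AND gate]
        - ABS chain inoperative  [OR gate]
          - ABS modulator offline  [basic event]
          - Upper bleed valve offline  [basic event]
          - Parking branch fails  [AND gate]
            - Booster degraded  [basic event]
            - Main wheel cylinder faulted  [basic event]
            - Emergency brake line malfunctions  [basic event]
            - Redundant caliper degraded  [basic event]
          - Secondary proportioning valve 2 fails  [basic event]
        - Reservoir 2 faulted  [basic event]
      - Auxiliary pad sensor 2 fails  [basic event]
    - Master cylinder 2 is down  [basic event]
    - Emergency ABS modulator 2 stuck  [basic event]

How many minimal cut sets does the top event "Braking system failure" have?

5

Front circuit inoperative [AND]: one cut set from each child combined → 1 × 1 = 1 cut set(s).
Parking branch fails [AND]: one cut set from each child combined → 1 × 1 × 1 × 1 = 1 cut set(s).
ABS chain inoperative [OR]: union of children's cut sets → 4 cut set(s).
Rear circuit lost [AND]: one cut set from each child combined → 4 × 1 = 4 cut set(s).
Booster path down [AND]: one cut set from each child combined → 1 × 4 × 1 = 4 cut set(s).
Service line fails [AND]: one cut set from each child combined → 1 × 4 × 1 × 1 = 4 cut set(s).
Braking system failure [OR]: union of children's cut sets → 5 cut set(s).
Minimal cut sets: {Redundant proportioning valve offline, Reservoir is out}; {ABS modulator offline, Auxiliary pad sensor 2 fails, Emergency ABS modulator 2 stuck, Left master cylinder is down, Main pad sensor is out, Master cylinder 2 is down, Reservoir 2 faulted}; {Auxiliary pad sensor 2 fails, Emergency ABS modulator 2 stuck, Left master cylinder is down, Main pad sensor is out, Master cylinder 2 is down, Reservoir 2 faulted, Upper bleed valve offline}; {Auxiliary pad sensor 2 fails, Booster degraded, Emergency ABS modulator 2 stuck, Emergency brake line malfunctions, Left master cylinder is down, Main pad sensor is out, Main wheel cylinder faulted, Master cylinder 2 is down, Redundant caliper degraded, Reservoir 2 faulted}; {Auxiliary pad sensor 2 fails, Emergency ABS modulator 2 stuck, Left master cylinder is down, Main pad sensor is out, Master cylinder 2 is down, Reservoir 2 faulted, Secondary proportioning valve 2 fails}.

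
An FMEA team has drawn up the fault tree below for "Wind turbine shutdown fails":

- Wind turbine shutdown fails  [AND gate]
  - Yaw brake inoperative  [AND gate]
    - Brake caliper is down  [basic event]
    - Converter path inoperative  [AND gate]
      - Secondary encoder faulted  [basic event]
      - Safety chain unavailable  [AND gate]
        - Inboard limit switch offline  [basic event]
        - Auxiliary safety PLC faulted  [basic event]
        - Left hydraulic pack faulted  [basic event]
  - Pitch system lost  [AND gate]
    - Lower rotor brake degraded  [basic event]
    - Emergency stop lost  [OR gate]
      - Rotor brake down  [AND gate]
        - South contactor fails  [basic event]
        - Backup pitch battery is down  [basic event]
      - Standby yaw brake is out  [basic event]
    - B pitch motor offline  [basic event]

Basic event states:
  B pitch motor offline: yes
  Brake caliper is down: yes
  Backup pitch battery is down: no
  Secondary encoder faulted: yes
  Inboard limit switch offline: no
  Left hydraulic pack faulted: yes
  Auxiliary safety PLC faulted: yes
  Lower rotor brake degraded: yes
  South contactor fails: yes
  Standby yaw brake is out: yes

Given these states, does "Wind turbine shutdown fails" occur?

No

Safety chain unavailable [AND]: Inboard limit switch offline=not, Auxiliary safety PLC faulted=occurs, Left hydraulic pack faulted=occurs → not all inputs occur → does not occur.
Converter path inoperative [AND]: Secondary encoder faulted=occurs, Safety chain unavailable=not → not all inputs occur → does not occur.
Yaw brake inoperative [AND]: Brake caliper is down=occurs, Converter path inoperative=not → not all inputs occur → does not occur.
Rotor brake down [AND]: South contactor fails=occurs, Backup pitch battery is down=not → not all inputs occur → does not occur.
Emergency stop lost [OR]: Rotor brake down=not, Standby yaw brake is out=occurs → at least one input occurs → occurs.
Pitch system lost [AND]: Lower rotor brake degraded=occurs, Emergency stop lost=occurs, B pitch motor offline=occurs → all inputs occur → occurs.
Wind turbine shutdown fails [AND]: Yaw brake inoperative=not, Pitch system lost=occurs → not all inputs occur → does not occur.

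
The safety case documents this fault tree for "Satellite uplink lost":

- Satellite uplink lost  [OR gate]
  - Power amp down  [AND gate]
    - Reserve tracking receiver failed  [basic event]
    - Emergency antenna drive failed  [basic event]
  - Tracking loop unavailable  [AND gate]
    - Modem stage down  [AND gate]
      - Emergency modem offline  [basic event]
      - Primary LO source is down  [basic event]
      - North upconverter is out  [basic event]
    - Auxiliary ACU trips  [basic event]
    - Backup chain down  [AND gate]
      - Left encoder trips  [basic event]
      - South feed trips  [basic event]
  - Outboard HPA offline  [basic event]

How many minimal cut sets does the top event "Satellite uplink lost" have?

3

Power amp down [AND]: one cut set from each child combined → 1 × 1 = 1 cut set(s).
Modem stage down [AND]: one cut set from each child combined → 1 × 1 × 1 = 1 cut set(s).
Backup chain down [AND]: one cut set from each child combined → 1 × 1 = 1 cut set(s).
Tracking loop unavailable [AND]: one cut set from each child combined → 1 × 1 × 1 = 1 cut set(s).
Satellite uplink lost [OR]: union of children's cut sets → 3 cut set(s).
Minimal cut sets: {Emergency antenna drive failed, Reserve tracking receiver failed}; {Auxiliary ACU trips, Emergency modem offline, Left encoder trips, North upconverter is out, Primary LO source is down, South feed trips}; {Outboard HPA offline}.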